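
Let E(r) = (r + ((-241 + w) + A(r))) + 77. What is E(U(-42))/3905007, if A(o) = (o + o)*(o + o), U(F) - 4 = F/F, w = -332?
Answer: -391/3905007 ≈ -0.00010013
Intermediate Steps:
U(F) = 5 (U(F) = 4 + F/F = 4 + 1 = 5)
A(o) = 4*o² (A(o) = (2*o)*(2*o) = 4*o²)
E(r) = -496 + r + 4*r² (E(r) = (r + ((-241 - 332) + 4*r²)) + 77 = (r + (-573 + 4*r²)) + 77 = (-573 + r + 4*r²) + 77 = -496 + r + 4*r²)
E(U(-42))/3905007 = (-496 + 5 + 4*5²)/3905007 = (-496 + 5 + 4*25)*(1/3905007) = (-496 + 5 + 100)*(1/3905007) = -391*1/3905007 = -391/3905007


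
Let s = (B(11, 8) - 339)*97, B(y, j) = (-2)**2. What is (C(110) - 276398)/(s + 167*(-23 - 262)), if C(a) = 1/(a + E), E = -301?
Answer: 52792019/15297190 ≈ 3.4511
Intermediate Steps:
B(y, j) = 4
C(a) = 1/(-301 + a) (C(a) = 1/(a - 301) = 1/(-301 + a))
s = -32495 (s = (4 - 339)*97 = -335*97 = -32495)
(C(110) - 276398)/(s + 167*(-23 - 262)) = (1/(-301 + 110) - 276398)/(-32495 + 167*(-23 - 262)) = (1/(-191) - 276398)/(-32495 + 167*(-285)) = (-1/191 - 276398)/(-32495 - 47595) = -52792019/191/(-80090) = -52792019/191*(-1/80090) = 52792019/15297190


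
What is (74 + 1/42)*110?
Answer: 170995/21 ≈ 8142.6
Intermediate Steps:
(74 + 1/42)*110 = (3109/42)*110 = 170995/21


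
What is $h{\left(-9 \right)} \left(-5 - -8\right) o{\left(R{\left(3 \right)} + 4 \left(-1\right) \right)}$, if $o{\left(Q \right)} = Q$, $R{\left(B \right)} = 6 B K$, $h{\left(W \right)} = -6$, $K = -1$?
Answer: $396$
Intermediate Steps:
$R{\left(B \right)} = - 6 B$ ($R{\left(B \right)} = 6 B \left(-1\right) = - 6 B$)
$h{\left(-9 \right)} \left(-5 - -8\right) o{\left(R{\left(3 \right)} + 4 \left(-1\right) \right)} = - 6 \left(-5 - -8\right) \left(\left(-6\right) 3 + 4 \left(-1\right)\right) = - 6 \left(-5 + 8\right) \left(-18 - 4\right) = \left(-6\right) 3 \left(-22\right) = \left(-18\right) \left(-22\right) = 396$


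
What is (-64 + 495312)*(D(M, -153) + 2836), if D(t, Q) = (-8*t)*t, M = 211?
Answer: -174986966336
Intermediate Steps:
D(t, Q) = -8*t²
(-64 + 495312)*(D(M, -153) + 2836) = (-64 + 495312)*(-8*211² + 2836) = 495248*(-8*44521 + 2836) = 495248*(-356168 + 2836) = 495248*(-353332) = -174986966336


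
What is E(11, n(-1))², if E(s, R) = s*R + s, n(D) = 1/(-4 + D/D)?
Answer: 484/9 ≈ 53.778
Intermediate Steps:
n(D) = -⅓ (n(D) = 1/(-4 + 1) = 1/(-3) = -⅓)
E(s, R) = s + R*s (E(s, R) = R*s + s = s + R*s)
E(11, n(-1))² = (11*(1 - ⅓))² = (11*(⅔))² = (22/3)² = 484/9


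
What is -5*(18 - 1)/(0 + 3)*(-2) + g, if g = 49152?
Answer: 147626/3 ≈ 49209.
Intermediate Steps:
-5*(18 - 1)/(0 + 3)*(-2) + g = -5*(18 - 1)/(0 + 3)*(-2) + 49152 = -85/3*(-2) + 49152 = 170/3 + 49152 = 147626/3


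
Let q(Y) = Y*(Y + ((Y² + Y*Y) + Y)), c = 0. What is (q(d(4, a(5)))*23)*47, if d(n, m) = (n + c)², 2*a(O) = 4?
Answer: 9409024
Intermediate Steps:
a(O) = 2 (a(O) = (½)*4 = 2)
d(n, m) = n² (d(n, m) = (n + 0)² = n²)
q(Y) = Y*(2*Y + 2*Y²) (q(Y) = Y*(Y + ((Y² + Y²) + Y)) = Y*(Y + (2*Y² + Y)) = Y*(Y + (Y + 2*Y²)) = Y*(2*Y + 2*Y²))
(q(d(4, a(5)))*23)*47 = ((2*(4²)²*(1 + 4²))*23)*47 = ((2*16²*(1 + 16))*23)*47 = ((2*256*17)*23)*47 = (8704*23)*47 = 200192*47 = 9409024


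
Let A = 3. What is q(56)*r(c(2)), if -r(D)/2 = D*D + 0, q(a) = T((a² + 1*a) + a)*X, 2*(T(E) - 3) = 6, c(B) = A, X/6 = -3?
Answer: 1944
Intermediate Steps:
X = -18 (X = 6*(-3) = -18)
c(B) = 3
T(E) = 6 (T(E) = 3 + (½)*6 = 3 + 3 = 6)
q(a) = -108 (q(a) = 6*(-18) = -108)
r(D) = -2*D² (r(D) = -2*(D*D + 0) = -2*(D² + 0) = -2*D²)
q(56)*r(c(2)) = -(-216)*3² = -(-216)*9 = -108*(-18) = 1944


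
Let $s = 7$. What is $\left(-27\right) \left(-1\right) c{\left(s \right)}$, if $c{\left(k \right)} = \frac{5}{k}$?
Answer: $\frac{135}{7} \approx 19.286$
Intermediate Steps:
$\left(-27\right) \left(-1\right) c{\left(s \right)} = \left(-27\right) \left(-1\right) \frac{5}{7} = 27 \cdot 5 \cdot \frac{1}{7} = 27 \cdot \frac{5}{7} = \frac{135}{7}$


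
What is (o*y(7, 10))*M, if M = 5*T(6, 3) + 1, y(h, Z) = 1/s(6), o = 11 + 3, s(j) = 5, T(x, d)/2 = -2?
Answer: -266/5 ≈ -53.200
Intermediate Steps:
T(x, d) = -4 (T(x, d) = 2*(-2) = -4)
o = 14
y(h, Z) = 1/5
M = -19 (M = 5*(-4) + 1 = -20 + 1 = -19)
(o*y(7, 10))*M = (14*(1/5))*(-19) = (14/5)*(-19) = -266/5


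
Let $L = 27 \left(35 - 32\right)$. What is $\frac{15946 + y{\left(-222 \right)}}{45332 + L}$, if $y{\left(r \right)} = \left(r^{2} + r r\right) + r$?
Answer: $\frac{114292}{45413} \approx 2.5167$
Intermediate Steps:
$y{\left(r \right)} = r + 2 r^{2}$ ($y{\left(r \right)} = \left(r^{2} + r^{2}\right) + r = 2 r^{2} + r = r + 2 r^{2}$)
$L = 81$ ($L = 27 \cdot 3 = 81$)
$\frac{15946 + y{\left(-222 \right)}}{45332 + L} = \frac{15946 - 222 \left(1 + 2 \left(-222\right)\right)}{45332 + 81} = \frac{15946 - 222 \left(1 - 444\right)}{45413} = \left(15946 - -98346\right) \frac{1}{45413} = \left(15946 + 98346\right) \frac{1}{45413} = 114292 \cdot \frac{1}{45413} = \frac{114292}{45413}$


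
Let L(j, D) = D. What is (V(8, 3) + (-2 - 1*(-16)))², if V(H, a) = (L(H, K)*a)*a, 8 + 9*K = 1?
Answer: 49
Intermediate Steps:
K = -7/9 (K = -8/9 + (⅑)*1 = -8/9 + ⅑ = -7/9 ≈ -0.77778)
V(H, a) = -7*a²/9 (V(H, a) = (-7*a/9)*a = -7*a²/9)
(V(8, 3) + (-2 - 1*(-16)))² = (-7/9*3² + (-2 - 1*(-16)))² = (-7/9*9 + (-2 + 16))² = (-7 + 14)² = 7² = 49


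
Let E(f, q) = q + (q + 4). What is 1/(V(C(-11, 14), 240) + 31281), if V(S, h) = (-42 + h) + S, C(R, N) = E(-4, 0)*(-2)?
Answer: 1/31471 ≈ 3.1775e-5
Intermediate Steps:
E(f, q) = 4 + 2*q (E(f, q) = q + (4 + q) = 4 + 2*q)
C(R, N) = -8 (C(R, N) = (4 + 2*0)*(-2) = (4 + 0)*(-2) = 4*(-2) = -8)
V(S, h) = -42 + S + h
1/(V(C(-11, 14), 240) + 31281) = 1/((-42 - 8 + 240) + 31281) = 1/(190 + 31281) = 1/31471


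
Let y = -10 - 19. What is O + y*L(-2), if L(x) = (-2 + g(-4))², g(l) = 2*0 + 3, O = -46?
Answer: -75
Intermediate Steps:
g(l) = 3 (g(l) = 0 + 3 = 3)
L(x) = 1 (L(x) = (-2 + 3)² = 1² = 1)
y = -29
O + y*L(-2) = -46 - 29*1 = -46 - 29 = -75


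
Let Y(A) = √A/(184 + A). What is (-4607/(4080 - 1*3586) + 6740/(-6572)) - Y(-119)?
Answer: -8401691/811642 - I*√119/65 ≈ -10.351 - 0.16783*I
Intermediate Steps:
Y(A) = √A/(184 + A)
(-4607/(4080 - 1*3586) + 6740/(-6572)) - Y(-119) = (-4607/(4080 - 1*3586) + 6740/(-6572)) - √(-119)/(184 - 119) = (-4607/(4080 - 3586) + 6740*(-1/6572)) - I*√119/65 = (-4607/494 - 1685/1643) - I*√119/65 = -8401691/811642 - I*√119/65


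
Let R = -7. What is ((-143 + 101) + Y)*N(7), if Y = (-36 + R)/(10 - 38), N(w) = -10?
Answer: 5665/14 ≈ 404.64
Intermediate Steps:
Y = 43/28 (Y = (-36 - 7)/(10 - 38) = -43/(-28) = -43*(-1/28) = 43/28 ≈ 1.5357)
((-143 + 101) + Y)*N(7) = ((-143 + 101) + 43/28)*(-10) = (-42 + 43/28)*(-10) = -1133/28*(-10) = 5665/14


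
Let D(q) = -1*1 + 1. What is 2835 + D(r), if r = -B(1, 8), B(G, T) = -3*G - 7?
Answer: 2835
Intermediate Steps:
B(G, T) = -7 - 3*G
r = 10 (r = -(-7 - 3*1) = -(-7 - 3) = -1*(-10) = 10)
D(q) = 0 (D(q) = -1 + 1 = 0)
2835 + D(r) = 2835 + 0 = 2835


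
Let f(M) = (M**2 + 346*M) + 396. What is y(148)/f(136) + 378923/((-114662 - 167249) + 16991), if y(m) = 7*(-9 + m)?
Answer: -6182861711/4367736040 ≈ -1.4156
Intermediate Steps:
y(m) = -63 + 7*m
f(M) = 396 + M**2 + 346*M
y(148)/f(136) + 378923/((-114662 - 167249) + 16991) = (-63 + 7*148)/(396 + 136**2 + 346*136) + 378923/((-114662 - 167249) + 16991) = (-63 + 1036)/(396 + 18496 + 47056) + 378923/(-281911 + 16991) = 973/65948 + 378923/(-264920) = 973*(1/65948) + 378923*(-1/264920) = 973/65948 - 378923/264920 = -6182861711/4367736040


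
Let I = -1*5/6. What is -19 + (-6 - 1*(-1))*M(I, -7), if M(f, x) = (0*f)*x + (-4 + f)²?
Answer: -4889/36 ≈ -135.81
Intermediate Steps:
I = -⅚ (I = -5*⅙ = -⅚ ≈ -0.83333)
M(f, x) = (-4 + f)² (M(f, x) = 0*x + (-4 + f)² = 0 + (-4 + f)² = (-4 + f)²)
-19 + (-6 - 1*(-1))*M(I, -7) = -19 + (-6 - 1*(-1))*(-4 - ⅚)² = -19 + (-6 + 1)*(-29/6)² = -19 - 5*841/36 = -19 - 4205/36 = -4889/36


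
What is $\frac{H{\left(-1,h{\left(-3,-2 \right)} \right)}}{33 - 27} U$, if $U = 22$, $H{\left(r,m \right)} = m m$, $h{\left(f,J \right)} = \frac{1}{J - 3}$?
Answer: $\frac{11}{75} \approx 0.14667$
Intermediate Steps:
$h{\left(f,J \right)} = \frac{1}{-3 + J}$
$H{\left(r,m \right)} = m^{2}$
$\frac{H{\left(-1,h{\left(-3,-2 \right)} \right)}}{33 - 27} U = \frac{\left(\frac{1}{-3 - 2}\right)^{2}}{33 - 27} \cdot 22 = \frac{\left(\frac{1}{-5}\right)^{2}}{6} \cdot 22 = \frac{\left(- \frac{1}{5}\right)^{2}}{6} \cdot 22 = \frac{1}{6} \cdot \frac{1}{25} \cdot 22 = \frac{1}{150} \cdot 22 = \frac{11}{75}$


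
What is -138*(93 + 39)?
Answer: -18216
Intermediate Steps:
-138*(93 + 39) = -138*132 = -18216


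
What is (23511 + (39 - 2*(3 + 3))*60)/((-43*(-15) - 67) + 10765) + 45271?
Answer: 171178028/3781 ≈ 45273.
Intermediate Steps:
(23511 + (39 - 2*(3 + 3))*60)/((-43*(-15) - 67) + 10765) + 45271 = (23511 + (39 - 2*6)*60)/((645 - 67) + 10765) + 45271 = (23511 + (39 - 12)*60)/(578 + 10765) + 45271 = (23511 + 27*60)/11343 + 45271 = (23511 + 1620)*(1/11343) + 45271 = 25131*(1/11343) + 45271 = 8377/3781 + 45271 = 171178028/3781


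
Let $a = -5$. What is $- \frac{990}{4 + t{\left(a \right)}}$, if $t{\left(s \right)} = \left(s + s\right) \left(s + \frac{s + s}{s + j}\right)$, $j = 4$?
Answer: $\frac{495}{23} \approx 21.522$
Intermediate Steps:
$t{\left(s \right)} = 2 s \left(s + \frac{2 s}{4 + s}\right)$ ($t{\left(s \right)} = \left(s + s\right) \left(s + \frac{s + s}{s + 4}\right) = 2 s \left(s + \frac{2 s}{4 + s}\right)$)
$- \frac{990}{4 + t{\left(a \right)}} = - \frac{990}{4 + \frac{2 \left(-5\right)^{2} \left(6 - 5\right)}{4 - 5}} = - \frac{990}{4 + 2 \cdot 25 \frac{1}{-1} \cdot 1} = - \frac{990}{4 + 2 \cdot 25 \left(-1\right) 1} = - \frac{990}{4 - 50} = - \frac{990}{-46} = \left(-990\right) \left(- \frac{1}{46}\right) = \frac{495}{23}$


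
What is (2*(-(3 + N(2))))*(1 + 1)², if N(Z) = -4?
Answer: 8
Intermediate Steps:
(2*(-(3 + N(2))))*(1 + 1)² = (2*(-(3 - 4)))*(1 + 1)² = (2*(-1*(-1)))*2² = (2*1)*4 = 2*4 = 8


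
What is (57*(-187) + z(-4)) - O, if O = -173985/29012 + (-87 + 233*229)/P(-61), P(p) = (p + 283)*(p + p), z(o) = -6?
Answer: -2093470867835/196440252 ≈ -10657.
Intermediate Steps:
P(p) = 2*p*(283 + p) (P(p) = (283 + p)*(2*p) = 2*p*(283 + p))
O = -1564419745/196440252 (O = -173985/29012 + (-87 + 233*229)/((2*(-61)*(283 - 61))) = -173985*1/29012 + (-87 + 53357)/((2*(-61)*222)) = -173985/29012 + 53270/(-27084) = -173985/29012 + 53270*(-1/27084) = -173985/29012 - 26635/13542 = -1564419745/196440252 ≈ -7.9638)
(57*(-187) + z(-4)) - O = (57*(-187) - 6) - 1*(-1564419745/196440252) = (-10659 - 6) + 1564419745/196440252 = -10665 + 1564419745/196440252 = -2093470867835/196440252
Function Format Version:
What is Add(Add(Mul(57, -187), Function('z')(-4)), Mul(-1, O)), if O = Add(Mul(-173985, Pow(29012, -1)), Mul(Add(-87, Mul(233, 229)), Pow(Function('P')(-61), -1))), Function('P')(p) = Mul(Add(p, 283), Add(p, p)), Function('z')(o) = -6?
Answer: Rational(-2093470867835, 196440252) ≈ -10657.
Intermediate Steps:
Function('P')(p) = Mul(2, p, Add(283, p)) (Function('P')(p) = Mul(Add(283, p), Mul(2, p)) = Mul(2, p, Add(283, p)))
O = Rational(-1564419745, 196440252) (O = Add(Mul(-173985, Pow(29012, -1)), Mul(Add(-87, Mul(233, 229)), Pow(Mul(2, -61, Add(283, -61)), -1))) = Add(Mul(-173985, Rational(1, 29012)), Mul(Add(-87, 53357), Pow(Mul(2, -61, 222), -1))) = Add(Rational(-173985, 29012), Mul(53270, Pow(-27084, -1))) = Add(Rational(-173985, 29012), Mul(53270, Rational(-1, 27084))) = Add(Rational(-173985, 29012), Rational(-26635, 13542)) = Rational(-1564419745, 196440252) ≈ -7.9638)
Add(Add(Mul(57, -187), Function('z')(-4)), Mul(-1, O)) = Add(Add(Mul(57, -187), -6), Mul(-1, Rational(-1564419745, 196440252))) = Add(Add(-10659, -6), Rational(1564419745, 196440252)) = Add(-10665, Rational(1564419745, 196440252)) = Rational(-2093470867835, 196440252)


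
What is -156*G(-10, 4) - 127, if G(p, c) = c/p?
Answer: -323/5 ≈ -64.600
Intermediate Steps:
-156*G(-10, 4) - 127 = -624/(-10) - 127 = -624*(-1)/10 - 127 = -156*(-2/5) - 127 = 312/5 - 127 = -323/5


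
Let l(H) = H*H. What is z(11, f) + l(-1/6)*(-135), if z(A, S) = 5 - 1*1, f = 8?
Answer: 1/4 ≈ 0.25000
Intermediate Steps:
z(A, S) = 4 (z(A, S) = 5 - 1 = 4)
l(H) = H**2
z(11, f) + l(-1/6)*(-135) = 4 + (-1/6)**2*(-135) = 4 + (1/36)*(-135) = 4 - 15/4 = 1/4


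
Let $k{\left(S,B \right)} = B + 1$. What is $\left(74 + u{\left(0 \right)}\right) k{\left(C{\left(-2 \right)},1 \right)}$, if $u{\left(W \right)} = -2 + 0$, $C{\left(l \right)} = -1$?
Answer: $144$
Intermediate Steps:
$k{\left(S,B \right)} = 1 + B$
$u{\left(W \right)} = -2$
$\left(74 + u{\left(0 \right)}\right) k{\left(C{\left(-2 \right)},1 \right)} = \left(74 - 2\right) \left(1 + 1\right) = 72 \cdot 2 = 144$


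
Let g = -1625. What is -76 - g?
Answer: 1549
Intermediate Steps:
-76 - g = -76 - 1*(-1625) = -76 + 1625 = 1549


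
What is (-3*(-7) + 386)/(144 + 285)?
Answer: 37/39 ≈ 0.94872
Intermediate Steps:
(-3*(-7) + 386)/(144 + 285) = (21 + 386)/429 = 407*(1/429) = 37/39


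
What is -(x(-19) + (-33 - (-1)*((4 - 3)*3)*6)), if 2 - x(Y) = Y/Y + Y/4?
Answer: 37/4 ≈ 9.2500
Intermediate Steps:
x(Y) = 1 - Y/4 (x(Y) = 2 - (Y/Y + Y/4) = 2 - (1 + Y*(¼)) = 2 - (1 + Y/4) = 2 + (-1 - Y/4) = 1 - Y/4)
-(x(-19) + (-33 - (-1)*((4 - 3)*3)*6)) = -((1 - ¼*(-19)) + (-33 - (-1)*((4 - 3)*3)*6)) = -((1 + 19/4) + (-33 - (-1)*(1*3)*6)) = -(23/4 + (-33 - (-1)*3*6)) = -(23/4 + (-33 - (-1)*18)) = -(23/4 + (-33 - 1*(-18))) = -(23/4 + (-33 + 18)) = -(23/4 - 15) = -1*(-37/4) = 37/4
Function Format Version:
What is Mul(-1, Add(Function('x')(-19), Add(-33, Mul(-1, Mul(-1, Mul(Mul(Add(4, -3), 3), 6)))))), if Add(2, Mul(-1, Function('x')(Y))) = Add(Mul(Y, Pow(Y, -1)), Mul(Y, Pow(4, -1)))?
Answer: Rational(37, 4) ≈ 9.2500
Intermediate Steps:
Function('x')(Y) = Add(1, Mul(Rational(-1, 4), Y)) (Function('x')(Y) = Add(2, Mul(-1, Add(Mul(Y, Pow(Y, -1)), Mul(Y, Pow(4, -1))))) = Add(2, Mul(-1, Add(1, Mul(Y, Rational(1, 4))))) = Add(2, Mul(-1, Add(1, Mul(Rational(1, 4), Y)))) = Add(2, Add(-1, Mul(Rational(-1, 4), Y))) = Add(1, Mul(Rational(-1, 4), Y)))
Mul(-1, Add(Function('x')(-19), Add(-33, Mul(-1, Mul(-1, Mul(Mul(Add(4, -3), 3), 6)))))) = Mul(-1, Add(Add(1, Mul(Rational(-1, 4), -19)), Add(-33, Mul(-1, Mul(-1, Mul(Mul(Add(4, -3), 3), 6)))))) = Mul(-1, Add(Add(1, Rational(19, 4)), Add(-33, Mul(-1, Mul(-1, Mul(Mul(1, 3), 6)))))) = Mul(-1, Add(Rational(23, 4), Add(-33, Mul(-1, Mul(-1, Mul(3, 6)))))) = Mul(-1, Add(Rational(23, 4), Add(-33, Mul(-1, Mul(-1, 18))))) = Mul(-1, Add(Rational(23, 4), Add(-33, Mul(-1, -18)))) = Mul(-1, Add(Rational(23, 4), Add(-33, 18))) = Mul(-1, Add(Rational(23, 4), -15)) = Mul(-1, Rational(-37, 4)) = Rational(37, 4)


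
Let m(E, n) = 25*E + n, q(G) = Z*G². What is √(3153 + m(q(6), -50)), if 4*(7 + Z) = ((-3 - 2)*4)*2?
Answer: I*√12197 ≈ 110.44*I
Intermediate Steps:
Z = -17 (Z = -7 + (((-3 - 2)*4)*2)/4 = -7 + (-5*4*2)/4 = -7 + (-20*2)/4 = -7 + (¼)*(-40) = -7 - 10 = -17)
q(G) = -17*G²
m(E, n) = n + 25*E
√(3153 + m(q(6), -50)) = √(3153 + (-50 + 25*(-17*6²))) = √(3153 + (-50 + 25*(-17*36))) = √(3153 + (-50 + 25*(-612))) = √(3153 + (-50 - 15300)) = √(3153 - 15350) = √(-12197) = I*√12197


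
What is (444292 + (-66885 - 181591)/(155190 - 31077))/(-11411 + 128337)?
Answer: 27571082260/7256018319 ≈ 3.7998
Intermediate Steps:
(444292 + (-66885 - 181591)/(155190 - 31077))/(-11411 + 128337) = (444292 - 248476/124113)/116926 = (444292 - 248476*1/124113)*(1/116926) = (444292 - 248476/124113)*(1/116926) = (55142164520/124113)*(1/116926) = 27571082260/7256018319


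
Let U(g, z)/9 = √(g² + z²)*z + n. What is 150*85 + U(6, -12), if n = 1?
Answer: 12759 - 648*√5 ≈ 11310.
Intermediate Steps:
U(g, z) = 9 + 9*z*√(g² + z²) (U(g, z) = 9*(√(g² + z²)*z + 1) = 9*(z*√(g² + z²) + 1) = 9*(1 + z*√(g² + z²)) = 9 + 9*z*√(g² + z²))
150*85 + U(6, -12) = 150*85 + (9 + 9*(-12)*√(6² + (-12)²)) = 12750 + (9 + 9*(-12)*√(36 + 144)) = 12750 + (9 + 9*(-12)*√180) = 12750 + (9 + 9*(-12)*(6*√5)) = 12750 + (9 - 648*√5) = 12759 - 648*√5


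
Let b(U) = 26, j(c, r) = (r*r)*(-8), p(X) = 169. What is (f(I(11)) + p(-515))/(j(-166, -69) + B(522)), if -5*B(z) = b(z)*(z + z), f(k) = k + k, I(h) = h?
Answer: -955/217584 ≈ -0.0043891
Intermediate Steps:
j(c, r) = -8*r² (j(c, r) = r²*(-8) = -8*r²)
f(k) = 2*k
B(z) = -52*z/5 (B(z) = -26*(z + z)/5 = -26*2*z/5 = -52*z/5)
(f(I(11)) + p(-515))/(j(-166, -69) + B(522)) = (2*11 + 169)/(-8*(-69)² - 52/5*522) = (22 + 169)/(-8*4761 - 27144/5) = 191/(-38088 - 27144/5) = 191/(-217584/5) = 191*(-5/217584) = -955/217584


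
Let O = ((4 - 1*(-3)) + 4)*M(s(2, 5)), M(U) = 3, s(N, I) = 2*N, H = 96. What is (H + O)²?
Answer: 16641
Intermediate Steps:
O = 33 (O = ((4 - 1*(-3)) + 4)*3 = ((4 + 3) + 4)*3 = (7 + 4)*3 = 11*3 = 33)
(H + O)² = (96 + 33)² = 129² = 16641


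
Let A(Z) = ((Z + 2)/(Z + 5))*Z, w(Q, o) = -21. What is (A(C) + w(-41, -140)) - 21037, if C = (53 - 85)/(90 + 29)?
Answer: -1410829418/66997 ≈ -21058.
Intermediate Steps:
C = -32/119 ≈ -0.26891
A(Z) = Z*(2 + Z)/(5 + Z) (A(Z) = ((2 + Z)/(5 + Z))*Z = Z*(2 + Z)/(5 + Z))
(A(C) + w(-41, -140)) - 21037 = (-32*(2 - 32/119)/(119*(5 - 32/119)) - 21) - 21037 = (-32/119*206/119/563/119 - 21) - 21037 = (-32/119*119/563*206/119 - 21) - 21037 = (-6592/66997 - 21) - 21037 = -1413529/66997 - 21037 = -1410829418/66997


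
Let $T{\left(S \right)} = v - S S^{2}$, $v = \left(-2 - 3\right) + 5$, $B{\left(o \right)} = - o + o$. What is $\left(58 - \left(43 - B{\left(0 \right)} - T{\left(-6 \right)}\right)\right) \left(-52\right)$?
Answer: $-12012$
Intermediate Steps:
$B{\left(o \right)} = 0$
$v = 0$ ($v = -5 + 5 = 0$)
$T{\left(S \right)} = - S^{3}$ ($T{\left(S \right)} = 0 - S S^{2} = 0 - S^{3} = - S^{3}$)
$\left(58 - \left(43 - B{\left(0 \right)} - T{\left(-6 \right)}\right)\right) \left(-52\right) = \left(58 + \left(\left(0 - \left(-6\right)^{3}\right) - 43\right)\right) \left(-52\right) = \left(58 + \left(\left(0 - -216\right) - 43\right)\right) \left(-52\right) = \left(58 + \left(\left(0 + 216\right) - 43\right)\right) \left(-52\right) = \left(58 + \left(216 - 43\right)\right) \left(-52\right) = \left(58 + 173\right) \left(-52\right) = 231 \left(-52\right) = -12012$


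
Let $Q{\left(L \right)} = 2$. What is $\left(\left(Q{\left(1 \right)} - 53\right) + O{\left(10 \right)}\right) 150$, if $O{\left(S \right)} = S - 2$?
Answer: $-6450$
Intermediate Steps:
$O{\left(S \right)} = -2 + S$
$\left(\left(Q{\left(1 \right)} - 53\right) + O{\left(10 \right)}\right) 150 = \left(\left(2 - 53\right) + \left(-2 + 10\right)\right) 150 = \left(\left(2 - 53\right) + 8\right) 150 = \left(-51 + 8\right) 150 = \left(-43\right) 150 = -6450$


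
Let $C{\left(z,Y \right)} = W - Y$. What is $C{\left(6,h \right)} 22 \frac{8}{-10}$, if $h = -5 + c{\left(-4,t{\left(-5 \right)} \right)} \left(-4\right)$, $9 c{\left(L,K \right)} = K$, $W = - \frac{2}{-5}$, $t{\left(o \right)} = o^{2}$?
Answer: $- \frac{65384}{225} \approx -290.6$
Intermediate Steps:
$W = \frac{2}{5}$ ($W = \left(-2\right) \left(- \frac{1}{5}\right) = \frac{2}{5} \approx 0.4$)
$c{\left(L,K \right)} = \frac{K}{9}$
$h = - \frac{145}{9}$ ($h = -5 + \frac{\left(-5\right)^{2}}{9} \left(-4\right) = -5 + \frac{1}{9} \cdot 25 \left(-4\right) = -5 + \frac{25}{9} \left(-4\right) = -5 - \frac{100}{9} = - \frac{145}{9} \approx -16.111$)
$C{\left(z,Y \right)} = \frac{2}{5} - Y$
$C{\left(6,h \right)} 22 \frac{8}{-10} = \left(\frac{2}{5} - - \frac{145}{9}\right) 22 \frac{8}{-10} = \left(\frac{2}{5} + \frac{145}{9}\right) 22 \cdot 8 \left(- \frac{1}{10}\right) = \frac{743}{45} \cdot 22 \left(- \frac{4}{5}\right) = \frac{16346}{45} \left(- \frac{4}{5}\right) = - \frac{65384}{225}$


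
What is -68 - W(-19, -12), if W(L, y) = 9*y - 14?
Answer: 54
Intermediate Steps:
W(L, y) = -14 + 9*y
-68 - W(-19, -12) = -68 - (-14 + 9*(-12)) = -68 - (-14 - 108) = -68 - 1*(-122) = -68 + 122 = 54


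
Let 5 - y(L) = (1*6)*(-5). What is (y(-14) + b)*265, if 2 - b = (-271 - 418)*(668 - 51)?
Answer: 112664750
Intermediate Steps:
y(L) = 35 (y(L) = 5 - 1*6*(-5) = 5 - 6*(-5) = 5 - 1*(-30) = 5 + 30 = 35)
b = 425115 (b = 2 - (-271 - 418)*(668 - 51) = 2 - (-689)*617 = 2 - 1*(-425113) = 2 + 425113 = 425115)
(y(-14) + b)*265 = (35 + 425115)*265 = 425150*265 = 112664750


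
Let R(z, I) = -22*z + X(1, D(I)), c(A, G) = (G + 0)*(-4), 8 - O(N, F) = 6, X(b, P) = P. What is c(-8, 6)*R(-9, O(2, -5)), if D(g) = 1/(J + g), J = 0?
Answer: -4764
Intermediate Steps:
D(g) = 1/g (D(g) = 1/(0 + g) = 1/g)
O(N, F) = 2 (O(N, F) = 8 - 1*6 = 8 - 6 = 2)
c(A, G) = -4*G (c(A, G) = G*(-4) = -4*G)
R(z, I) = 1/I - 22*z (R(z, I) = -22*z + 1/I = 1/I - 22*z)
c(-8, 6)*R(-9, O(2, -5)) = (-4*6)*(1/2 - 22*(-9)) = -24*(½ + 198) = -24*397/2 = -4764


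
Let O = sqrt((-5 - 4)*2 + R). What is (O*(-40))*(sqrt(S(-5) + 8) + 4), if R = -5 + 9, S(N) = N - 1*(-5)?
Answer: 160*I*(-sqrt(7) - sqrt(14)) ≈ -1022.0*I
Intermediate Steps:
S(N) = 5 + N (S(N) = N + 5 = 5 + N)
R = 4
O = I*sqrt(14) (O = sqrt((-5 - 4)*2 + 4) = sqrt(-9*2 + 4) = sqrt(-18 + 4) = sqrt(-14) = I*sqrt(14) ≈ 3.7417*I)
(O*(-40))*(sqrt(S(-5) + 8) + 4) = ((I*sqrt(14))*(-40))*(sqrt((5 - 5) + 8) + 4) = (-40*I*sqrt(14))*(sqrt(0 + 8) + 4) = (-40*I*sqrt(14))*(sqrt(8) + 4) = (-40*I*sqrt(14))*(2*sqrt(2) + 4) = (-40*I*sqrt(14))*(4 + 2*sqrt(2)) = -40*I*sqrt(14)*(4 + 2*sqrt(2))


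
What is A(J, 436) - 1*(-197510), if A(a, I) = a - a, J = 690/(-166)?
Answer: 197510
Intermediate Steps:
J = -345/83 (J = 690*(-1/166) = -345/83 ≈ -4.1566)
A(a, I) = 0
A(J, 436) - 1*(-197510) = 0 - 1*(-197510) = 0 + 197510 = 197510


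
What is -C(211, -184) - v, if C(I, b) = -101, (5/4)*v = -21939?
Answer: 88261/5 ≈ 17652.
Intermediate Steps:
v = -87756/5 (v = (⅘)*(-21939) = -87756/5 ≈ -17551.)
-C(211, -184) - v = -1*(-101) - 1*(-87756/5) = 101 + 87756/5 = 88261/5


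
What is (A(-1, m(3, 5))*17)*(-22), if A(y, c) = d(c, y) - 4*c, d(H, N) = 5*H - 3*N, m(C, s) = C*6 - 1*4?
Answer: -6358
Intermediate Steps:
m(C, s) = -4 + 6*C (m(C, s) = 6*C - 4 = -4 + 6*C)
d(H, N) = -3*N + 5*H
A(y, c) = c - 3*y (A(y, c) = (-3*y + 5*c) - 4*c = c - 3*y)
(A(-1, m(3, 5))*17)*(-22) = (((-4 + 6*3) - 3*(-1))*17)*(-22) = (((-4 + 18) + 3)*17)*(-22) = ((14 + 3)*17)*(-22) = (17*17)*(-22) = 289*(-22) = -6358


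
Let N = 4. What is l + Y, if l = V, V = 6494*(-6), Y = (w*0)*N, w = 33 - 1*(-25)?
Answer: -38964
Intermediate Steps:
w = 58 (w = 33 + 25 = 58)
Y = 0 (Y = (58*0)*4 = 0*4 = 0)
V = -38964
l = -38964
l + Y = -38964 + 0 = -38964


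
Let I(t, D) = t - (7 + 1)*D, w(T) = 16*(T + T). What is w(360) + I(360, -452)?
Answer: 15496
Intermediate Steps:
w(T) = 32*T (w(T) = 16*(2*T) = 32*T)
I(t, D) = t - 8*D
w(360) + I(360, -452) = 32*360 + (360 - 8*(-452)) = 11520 + (360 + 3616) = 11520 + 3976 = 15496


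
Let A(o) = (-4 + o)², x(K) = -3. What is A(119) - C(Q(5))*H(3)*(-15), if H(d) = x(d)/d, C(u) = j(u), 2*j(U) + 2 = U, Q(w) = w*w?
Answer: 26105/2 ≈ 13053.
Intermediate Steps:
Q(w) = w²
j(U) = -1 + U/2
C(u) = -1 + u/2
H(d) = -3/d
A(119) - C(Q(5))*H(3)*(-15) = (-4 + 119)² - (-1 + (½)*5²)*(-3/3)*(-15) = 115² - (-1 + (½)*25)*(-3*⅓)*(-15) = 13225 - (-1 + 25/2)*(-1)*(-15) = 13225 - (23/2)*(-1)*(-15) = 13225 - (-23)*(-15)/2 = 13225 - 1*345/2 = 13225 - 345/2 = 26105/2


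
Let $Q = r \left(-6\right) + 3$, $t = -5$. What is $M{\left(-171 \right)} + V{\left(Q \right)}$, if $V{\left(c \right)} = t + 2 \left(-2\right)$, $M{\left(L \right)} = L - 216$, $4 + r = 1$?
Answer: $-396$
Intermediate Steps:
$r = -3$ ($r = -4 + 1 = -3$)
$M{\left(L \right)} = -216 + L$
$Q = 21$ ($Q = \left(-3\right) \left(-6\right) + 3 = 18 + 3 = 21$)
$V{\left(c \right)} = -9$ ($V{\left(c \right)} = -5 + 2 \left(-2\right) = -5 - 4 = -9$)
$M{\left(-171 \right)} + V{\left(Q \right)} = \left(-216 - 171\right) - 9 = -387 - 9 = -396$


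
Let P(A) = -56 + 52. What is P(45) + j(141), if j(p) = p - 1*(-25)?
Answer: 162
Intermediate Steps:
j(p) = 25 + p (j(p) = p + 25 = 25 + p)
P(A) = -4
P(45) + j(141) = -4 + (25 + 141) = -4 + 166 = 162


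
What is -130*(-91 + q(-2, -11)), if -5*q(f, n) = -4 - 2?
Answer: 11674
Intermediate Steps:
q(f, n) = 6/5 (q(f, n) = -(-4 - 2)/5 = -⅕*(-6) = 6/5)
-130*(-91 + q(-2, -11)) = -130*(-91 + 6/5) = -130*(-449/5) = 11674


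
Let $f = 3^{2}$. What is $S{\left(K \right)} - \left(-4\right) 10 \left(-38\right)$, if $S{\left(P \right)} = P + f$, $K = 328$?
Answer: $-1183$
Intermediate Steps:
$f = 9$
$S{\left(P \right)} = 9 + P$ ($S{\left(P \right)} = P + 9 = 9 + P$)
$S{\left(K \right)} - \left(-4\right) 10 \left(-38\right) = \left(9 + 328\right) - \left(-4\right) 10 \left(-38\right) = 337 - \left(-40\right) \left(-38\right) = 337 - 1520 = -1183$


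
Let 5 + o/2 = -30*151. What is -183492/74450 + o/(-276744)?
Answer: -12526262137/5150897700 ≈ -2.4319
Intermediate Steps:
o = -9070 (o = -10 + 2*(-30*151) = -10 + 2*(-4530) = -10 - 9060 = -9070)
-183492/74450 + o/(-276744) = -183492/74450 - 9070/(-276744) = -183492*1/74450 - 9070*(-1/276744) = -91746/37225 + 4535/138372 = -12526262137/5150897700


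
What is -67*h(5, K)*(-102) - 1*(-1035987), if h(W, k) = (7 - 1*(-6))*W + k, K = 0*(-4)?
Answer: 1480197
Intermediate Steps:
K = 0
h(W, k) = k + 13*W (h(W, k) = (7 + 6)*W + k = 13*W + k = k + 13*W)
-67*h(5, K)*(-102) - 1*(-1035987) = -67*(0 + 13*5)*(-102) - 1*(-1035987) = -67*(0 + 65)*(-102) + 1035987 = -67*65*(-102) + 1035987 = -4355*(-102) + 1035987 = 444210 + 1035987 = 1480197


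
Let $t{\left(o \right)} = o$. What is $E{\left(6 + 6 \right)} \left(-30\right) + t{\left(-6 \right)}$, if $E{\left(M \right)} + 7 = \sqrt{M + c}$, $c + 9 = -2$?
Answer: $174$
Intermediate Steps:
$c = -11$ ($c = -9 - 2 = -11$)
$E{\left(M \right)} = -7 + \sqrt{-11 + M}$ ($E{\left(M \right)} = -7 + \sqrt{M - 11} = -7 + \sqrt{-11 + M}$)
$E{\left(6 + 6 \right)} \left(-30\right) + t{\left(-6 \right)} = \left(-7 + \sqrt{-11 + \left(6 + 6\right)}\right) \left(-30\right) - 6 = \left(-7 + \sqrt{-11 + 12}\right) \left(-30\right) - 6 = \left(-7 + \sqrt{1}\right) \left(-30\right) - 6 = \left(-7 + 1\right) \left(-30\right) - 6 = \left(-6\right) \left(-30\right) - 6 = 180 - 6 = 174$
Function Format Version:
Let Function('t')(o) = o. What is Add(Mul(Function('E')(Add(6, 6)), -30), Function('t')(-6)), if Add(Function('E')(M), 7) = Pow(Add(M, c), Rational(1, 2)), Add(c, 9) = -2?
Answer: 174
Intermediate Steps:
c = -11 (c = Add(-9, -2) = -11)
Function('E')(M) = Add(-7, Pow(Add(-11, M), Rational(1, 2))) (Function('E')(M) = Add(-7, Pow(Add(M, -11), Rational(1, 2))) = Add(-7, Pow(Add(-11, M), Rational(1, 2))))
Add(Mul(Function('E')(Add(6, 6)), -30), Function('t')(-6)) = Add(Mul(Add(-7, Pow(Add(-11, Add(6, 6)), Rational(1, 2))), -30), -6) = Add(Mul(Add(-7, Pow(Add(-11, 12), Rational(1, 2))), -30), -6) = Add(Mul(Add(-7, Pow(1, Rational(1, 2))), -30), -6) = Add(Mul(Add(-7, 1), -30), -6) = Add(Mul(-6, -30), -6) = Add(180, -6) = 174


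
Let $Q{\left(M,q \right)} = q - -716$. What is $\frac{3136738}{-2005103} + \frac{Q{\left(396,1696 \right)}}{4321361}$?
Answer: $- \frac{13550140951982}{8664773905183} \approx -1.5638$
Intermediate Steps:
$Q{\left(M,q \right)} = 716 + q$ ($Q{\left(M,q \right)} = q + 716 = 716 + q$)
$\frac{3136738}{-2005103} + \frac{Q{\left(396,1696 \right)}}{4321361} = \frac{3136738}{-2005103} + \frac{716 + 1696}{4321361} = 3136738 \left(- \frac{1}{2005103}\right) + 2412 \cdot \frac{1}{4321361} = - \frac{3136738}{2005103} + \frac{2412}{4321361} = - \frac{13550140951982}{8664773905183}$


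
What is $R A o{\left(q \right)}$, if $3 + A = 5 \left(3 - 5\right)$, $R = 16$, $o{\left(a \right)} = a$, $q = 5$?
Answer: $-1040$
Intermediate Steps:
$A = -13$ ($A = -3 + 5 \left(3 - 5\right) = -3 + 5 \left(-2\right) = -3 - 10 = -13$)
$R A o{\left(q \right)} = 16 \left(-13\right) 5 = \left(-208\right) 5 = -1040$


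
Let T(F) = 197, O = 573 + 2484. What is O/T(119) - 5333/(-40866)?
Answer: 125977963/8050602 ≈ 15.648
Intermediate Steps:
O = 3057
O/T(119) - 5333/(-40866) = 3057/197 - 5333/(-40866) = 3057*(1/197) - 5333*(-1/40866) = 3057/197 + 5333/40866 = 125977963/8050602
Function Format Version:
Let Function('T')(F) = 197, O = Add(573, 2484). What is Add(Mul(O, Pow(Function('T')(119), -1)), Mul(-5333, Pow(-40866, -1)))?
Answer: Rational(125977963, 8050602) ≈ 15.648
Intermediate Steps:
O = 3057
Add(Mul(O, Pow(Function('T')(119), -1)), Mul(-5333, Pow(-40866, -1))) = Add(Mul(3057, Pow(197, -1)), Mul(-5333, Pow(-40866, -1))) = Add(Mul(3057, Rational(1, 197)), Mul(-5333, Rational(-1, 40866))) = Add(Rational(3057, 197), Rational(5333, 40866)) = Rational(125977963, 8050602)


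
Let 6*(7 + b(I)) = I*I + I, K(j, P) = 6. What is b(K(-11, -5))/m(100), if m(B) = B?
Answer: 0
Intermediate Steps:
b(I) = -7 + I/6 + I²/6 (b(I) = -7 + (I*I + I)/6 = -7 + (I² + I)/6 = -7 + (I + I²)/6 = -7 + (I/6 + I²/6) = -7 + I/6 + I²/6)
b(K(-11, -5))/m(100) = (-7 + (⅙)*6 + (⅙)*6²)/100 = (-7 + 1 + (⅙)*36)*(1/100) = (-7 + 1 + 6)*(1/100) = 0*(1/100) = 0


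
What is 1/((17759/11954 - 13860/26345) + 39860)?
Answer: 133162/5307965091 ≈ 2.5087e-5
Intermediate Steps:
1/((17759/11954 - 13860/26345) + 39860) = 1/((17759*(1/11954) - 13860*1/26345) + 39860) = 1/((413/278 - 252/479) + 39860) = 1/(127771/133162 + 39860) = 1/(5307965091/133162) = 133162/5307965091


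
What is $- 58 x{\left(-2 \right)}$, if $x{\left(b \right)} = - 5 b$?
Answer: $-580$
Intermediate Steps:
$- 58 x{\left(-2 \right)} = - 58 \left(\left(-5\right) \left(-2\right)\right) = \left(-58\right) 10 = -580$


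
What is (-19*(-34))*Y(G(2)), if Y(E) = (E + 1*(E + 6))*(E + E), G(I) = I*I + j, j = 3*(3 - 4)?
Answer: 10336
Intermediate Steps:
j = -3 (j = 3*(-1) = -3)
G(I) = -3 + I² (G(I) = I*I - 3 = I² - 3 = -3 + I²)
Y(E) = 2*E*(6 + 2*E) (Y(E) = (E + 1*(6 + E))*(2*E) = (E + (6 + E))*(2*E) = (6 + 2*E)*(2*E) = 2*E*(6 + 2*E))
(-19*(-34))*Y(G(2)) = (-19*(-34))*(4*(-3 + 2²)*(3 + (-3 + 2²))) = 646*(4*(-3 + 4)*(3 + (-3 + 4))) = 646*(4*1*(3 + 1)) = 646*(4*1*4) = 646*16 = 10336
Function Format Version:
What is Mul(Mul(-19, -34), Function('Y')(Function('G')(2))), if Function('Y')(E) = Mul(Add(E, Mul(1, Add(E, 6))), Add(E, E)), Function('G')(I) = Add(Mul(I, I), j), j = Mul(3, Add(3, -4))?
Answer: 10336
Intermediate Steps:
j = -3 (j = Mul(3, -1) = -3)
Function('G')(I) = Add(-3, Pow(I, 2)) (Function('G')(I) = Add(Mul(I, I), -3) = Add(Pow(I, 2), -3) = Add(-3, Pow(I, 2)))
Function('Y')(E) = Mul(2, E, Add(6, Mul(2, E))) (Function('Y')(E) = Mul(Add(E, Mul(1, Add(6, E))), Mul(2, E)) = Mul(Add(E, Add(6, E)), Mul(2, E)) = Mul(Add(6, Mul(2, E)), Mul(2, E)) = Mul(2, E, Add(6, Mul(2, E))))
Mul(Mul(-19, -34), Function('Y')(Function('G')(2))) = Mul(Mul(-19, -34), Mul(4, Add(-3, Pow(2, 2)), Add(3, Add(-3, Pow(2, 2))))) = Mul(646, Mul(4, Add(-3, 4), Add(3, Add(-3, 4)))) = Mul(646, Mul(4, 1, Add(3, 1))) = Mul(646, Mul(4, 1, 4)) = Mul(646, 16) = 10336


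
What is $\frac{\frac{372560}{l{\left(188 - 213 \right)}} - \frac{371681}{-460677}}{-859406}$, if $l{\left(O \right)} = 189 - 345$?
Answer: $\frac{4765884469}{1715603837402} \approx 0.002778$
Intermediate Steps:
$l{\left(O \right)} = -156$
$\frac{\frac{372560}{l{\left(188 - 213 \right)}} - \frac{371681}{-460677}}{-859406} = \frac{\frac{372560}{-156} - \frac{371681}{-460677}}{-859406} = \left(372560 \left(- \frac{1}{156}\right) - - \frac{371681}{460677}\right) \left(- \frac{1}{859406}\right) = \left(- \frac{93140}{39} + \frac{371681}{460677}\right) \left(- \frac{1}{859406}\right) = \left(- \frac{4765884469}{1996267}\right) \left(- \frac{1}{859406}\right) = \frac{4765884469}{1715603837402}$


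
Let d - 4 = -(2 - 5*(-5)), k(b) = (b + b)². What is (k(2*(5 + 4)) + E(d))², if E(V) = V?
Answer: 1620529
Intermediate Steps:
k(b) = 4*b² (k(b) = (2*b)² = 4*b²)
d = -23 (d = 4 - (2 - 5*(-5)) = 4 - (2 + 25) = 4 - 1*27 = 4 - 27 = -23)
(k(2*(5 + 4)) + E(d))² = (4*(2*(5 + 4))² - 23)² = (4*(2*9)² - 23)² = (4*18² - 23)² = (4*324 - 23)² = (1296 - 23)² = 1273² = 1620529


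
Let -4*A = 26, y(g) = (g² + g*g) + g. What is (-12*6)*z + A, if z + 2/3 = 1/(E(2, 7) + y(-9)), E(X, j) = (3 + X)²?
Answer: 7315/178 ≈ 41.096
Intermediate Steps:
y(g) = g + 2*g² (y(g) = (g² + g²) + g = 2*g² + g = g + 2*g²)
A = -13/2 (A = -¼*26 = -13/2 ≈ -6.5000)
z = -353/534 (z = -⅔ + 1/((3 + 2)² - 9*(1 + 2*(-9))) = -⅔ + 1/(5² - 9*(1 - 18)) = -⅔ + 1/(25 - 9*(-17)) = -⅔ + 1/(25 + 153) = -⅔ + 1/178 = -353/534 ≈ -0.66105)
(-12*6)*z + A = -12*6*(-353/534) - 13/2 = -72*(-353/534) - 13/2 = 4236/89 - 13/2 = 7315/178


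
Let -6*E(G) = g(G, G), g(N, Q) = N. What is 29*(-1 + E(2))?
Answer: -116/3 ≈ -38.667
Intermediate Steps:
E(G) = -G/6
29*(-1 + E(2)) = 29*(-1 - 1/6*2) = 29*(-1 - 1/3) = 29*(-4/3) = -116/3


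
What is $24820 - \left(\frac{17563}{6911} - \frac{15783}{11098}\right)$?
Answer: $\frac{1903565422099}{76698278} \approx 24819.0$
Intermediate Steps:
$24820 - \left(\frac{17563}{6911} - \frac{15783}{11098}\right) = 24820 - \frac{85837861}{76698278} = \frac{1903565422099}{76698278}$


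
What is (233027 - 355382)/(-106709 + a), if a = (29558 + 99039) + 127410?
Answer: -40785/49766 ≈ -0.81954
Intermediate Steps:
a = 256007 (a = 128597 + 127410 = 256007)
(233027 - 355382)/(-106709 + a) = (233027 - 355382)/(-106709 + 256007) = -122355/149298 = -122355*1/149298 = -40785/49766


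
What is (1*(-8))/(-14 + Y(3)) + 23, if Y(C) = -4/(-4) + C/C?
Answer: 71/3 ≈ 23.667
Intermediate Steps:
Y(C) = 2 (Y(C) = -4*(-¼) + 1 = 1 + 1 = 2)
(1*(-8))/(-14 + Y(3)) + 23 = (1*(-8))/(-14 + 2) + 23 = -8/(-12) + 23 = -8*(-1/12) + 23 = ⅔ + 23 = 71/3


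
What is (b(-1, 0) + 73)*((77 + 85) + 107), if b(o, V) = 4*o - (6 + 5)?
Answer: 15602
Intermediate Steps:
b(o, V) = -11 + 4*o (b(o, V) = 4*o - 1*11 = 4*o - 11 = -11 + 4*o)
(b(-1, 0) + 73)*((77 + 85) + 107) = ((-11 + 4*(-1)) + 73)*((77 + 85) + 107) = ((-11 - 4) + 73)*(162 + 107) = (-15 + 73)*269 = 58*269 = 15602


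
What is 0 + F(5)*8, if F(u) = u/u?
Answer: 8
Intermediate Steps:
F(u) = 1
0 + F(5)*8 = 0 + 1*8 = 0 + 8 = 8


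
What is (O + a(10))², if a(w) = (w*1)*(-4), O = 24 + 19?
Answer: 9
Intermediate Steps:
O = 43
a(w) = -4*w (a(w) = w*(-4) = -4*w)
(O + a(10))² = (43 - 4*10)² = (43 - 40)² = 3² = 9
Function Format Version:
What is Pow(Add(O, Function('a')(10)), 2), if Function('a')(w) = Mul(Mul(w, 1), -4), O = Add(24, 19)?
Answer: 9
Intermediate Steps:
O = 43
Function('a')(w) = Mul(-4, w) (Function('a')(w) = Mul(w, -4) = Mul(-4, w))
Pow(Add(O, Function('a')(10)), 2) = Pow(Add(43, Mul(-4, 10)), 2) = Pow(Add(43, -40), 2) = Pow(3, 2) = 9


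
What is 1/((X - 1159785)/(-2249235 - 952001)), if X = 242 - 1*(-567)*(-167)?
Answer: 800309/313558 ≈ 2.5523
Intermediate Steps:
X = -94447 (X = 242 + 567*(-167) = 242 - 94689 = -94447)
1/((X - 1159785)/(-2249235 - 952001)) = 1/((-94447 - 1159785)/(-2249235 - 952001)) = 1/(-1254232/(-3201236)) = 1/(-1254232*(-1/3201236)) = 1/(313558/800309) = 800309/313558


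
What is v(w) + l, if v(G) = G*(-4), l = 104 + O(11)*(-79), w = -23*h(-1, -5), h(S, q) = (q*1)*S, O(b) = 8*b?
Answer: -6388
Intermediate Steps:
h(S, q) = S*q (h(S, q) = q*S = S*q)
w = -115 (w = -(-23)*(-5) = -23*5 = -115)
l = -6848 (l = 104 + (8*11)*(-79) = 104 + 88*(-79) = 104 - 6952 = -6848)
v(G) = -4*G
v(w) + l = -4*(-115) - 6848 = 460 - 6848 = -6388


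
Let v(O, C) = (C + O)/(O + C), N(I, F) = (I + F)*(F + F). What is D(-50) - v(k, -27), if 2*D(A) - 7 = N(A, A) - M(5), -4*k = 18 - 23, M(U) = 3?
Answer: 5001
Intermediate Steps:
k = 5/4 (k = -(18 - 23)/4 = -¼*(-5) = 5/4 ≈ 1.2500)
N(I, F) = 2*F*(F + I) (N(I, F) = (F + I)*(2*F) = 2*F*(F + I))
v(O, C) = 1 (v(O, C) = (C + O)/(C + O) = 1)
D(A) = 2 + 2*A² (D(A) = 7/2 + (2*A*(A + A) - 1*3)/2 = 7/2 + (2*A*(2*A) - 3)/2 = 7/2 + (4*A² - 3)/2 = 7/2 + (-3 + 4*A²)/2 = 7/2 + (-3/2 + 2*A²) = 2 + 2*A²)
D(-50) - v(k, -27) = (2 + 2*(-50)²) - 1*1 = (2 + 2*2500) - 1 = (2 + 5000) - 1 = 5002 - 1 = 5001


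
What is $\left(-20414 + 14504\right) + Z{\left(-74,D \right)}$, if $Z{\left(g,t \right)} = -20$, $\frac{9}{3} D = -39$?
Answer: $-5930$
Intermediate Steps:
$D = -13$ ($D = \frac{1}{3} \left(-39\right) = -13$)
$\left(-20414 + 14504\right) + Z{\left(-74,D \right)} = \left(-20414 + 14504\right) - 20 = -5910 - 20 = -5930$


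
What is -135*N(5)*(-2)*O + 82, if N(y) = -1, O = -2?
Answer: 622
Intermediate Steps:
-135*N(5)*(-2)*O + 82 = -135*(-1*(-2))*(-2) + 82 = -270*(-2) + 82 = -135*(-4) + 82 = 540 + 82 = 622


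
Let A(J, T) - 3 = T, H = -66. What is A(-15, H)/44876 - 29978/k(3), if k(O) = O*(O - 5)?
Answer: 672646175/134628 ≈ 4996.3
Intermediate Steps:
A(J, T) = 3 + T
k(O) = O*(-5 + O)
A(-15, H)/44876 - 29978/k(3) = (3 - 66)/44876 - 29978*1/(3*(-5 + 3)) = -63*1/44876 - 29978/(3*(-2)) = -63/44876 - 29978/(-6) = -63/44876 - 29978*(-⅙) = -63/44876 + 14989/3 = 672646175/134628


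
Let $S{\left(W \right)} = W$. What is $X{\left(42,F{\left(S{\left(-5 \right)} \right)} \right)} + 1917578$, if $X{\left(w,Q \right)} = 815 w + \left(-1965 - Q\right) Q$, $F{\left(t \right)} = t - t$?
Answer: $1951808$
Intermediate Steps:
$F{\left(t \right)} = 0$
$X{\left(w,Q \right)} = 815 w + Q \left(-1965 - Q\right)$
$X{\left(42,F{\left(S{\left(-5 \right)} \right)} \right)} + 1917578 = \left(- 0^{2} - 0 + 815 \cdot 42\right) + 1917578 = \left(\left(-1\right) 0 + 0 + 34230\right) + 1917578 = \left(0 + 0 + 34230\right) + 1917578 = 34230 + 1917578 = 1951808$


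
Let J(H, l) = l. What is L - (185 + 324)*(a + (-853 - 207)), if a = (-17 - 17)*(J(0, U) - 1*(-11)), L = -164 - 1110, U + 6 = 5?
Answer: 711326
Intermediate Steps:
U = -1 (U = -6 + 5 = -1)
L = -1274
a = -340 (a = (-17 - 17)*(-1 - 1*(-11)) = -34*(-1 + 11) = -34*10 = -340)
L - (185 + 324)*(a + (-853 - 207)) = -1274 - (185 + 324)*(-340 + (-853 - 207)) = -1274 - 509*(-340 - 1060) = -1274 - 509*(-1400) = -1274 - 1*(-712600) = -1274 + 712600 = 711326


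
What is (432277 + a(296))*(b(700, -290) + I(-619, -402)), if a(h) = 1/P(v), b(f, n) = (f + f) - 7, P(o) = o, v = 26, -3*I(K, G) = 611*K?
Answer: 716289392794/13 ≈ 5.5099e+10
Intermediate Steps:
I(K, G) = -611*K/3
b(f, n) = -7 + 2*f (b(f, n) = 2*f - 7 = -7 + 2*f)
a(h) = 1/26
(432277 + a(296))*(b(700, -290) + I(-619, -402)) = (432277 + 1/26)*((-7 + 2*700) - 611/3*(-619)) = 11239203*((-7 + 1400) + 378209/3)/26 = 11239203*(1393 + 378209/3)/26 = (11239203/26)*(382388/3) = 716289392794/13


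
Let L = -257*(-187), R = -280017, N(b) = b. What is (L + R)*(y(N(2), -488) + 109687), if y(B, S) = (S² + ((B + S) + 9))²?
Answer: -13102312917703808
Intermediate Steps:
y(B, S) = (9 + B + S + S²)² (y(B, S) = (S² + (9 + B + S))² = (9 + B + S + S²)²)
L = 48059
(L + R)*(y(N(2), -488) + 109687) = (48059 - 280017)*((9 + 2 - 488 + (-488)²)² + 109687) = -231958*((9 + 2 - 488 + 238144)² + 109687) = -231958*(237667² + 109687) = -231958*(56485602889 + 109687) = -231958*56485712576 = -13102312917703808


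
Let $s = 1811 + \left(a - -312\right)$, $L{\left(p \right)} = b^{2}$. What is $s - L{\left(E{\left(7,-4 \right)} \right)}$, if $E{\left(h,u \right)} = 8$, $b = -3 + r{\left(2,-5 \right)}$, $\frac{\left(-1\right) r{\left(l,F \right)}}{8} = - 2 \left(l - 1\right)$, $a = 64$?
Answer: $2018$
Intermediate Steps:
$r{\left(l,F \right)} = -16 + 16 l$ ($r{\left(l,F \right)} = - 8 \left(- 2 \left(l - 1\right)\right) = - 8 \left(- 2 \left(-1 + l\right)\right) = - 8 \left(2 - 2 l\right) = -16 + 16 l$)
$b = 13$ ($b = -3 + \left(-16 + 16 \cdot 2\right) = -3 + \left(-16 + 32\right) = -3 + 16 = 13$)
$L{\left(p \right)} = 169$ ($L{\left(p \right)} = 13^{2} = 169$)
$s = 2187$ ($s = 1811 + \left(64 - -312\right) = 1811 + \left(64 + 312\right) = 1811 + 376 = 2187$)
$s - L{\left(E{\left(7,-4 \right)} \right)} = 2187 - 169 = 2018$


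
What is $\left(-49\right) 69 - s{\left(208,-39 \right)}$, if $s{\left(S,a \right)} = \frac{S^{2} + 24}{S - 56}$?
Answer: $- \frac{69650}{19} \approx -3665.8$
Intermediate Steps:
$s{\left(S,a \right)} = \frac{24 + S^{2}}{-56 + S}$
$\left(-49\right) 69 - s{\left(208,-39 \right)} = \left(-49\right) 69 - \frac{24 + 208^{2}}{-56 + 208} = -3381 - \frac{24 + 43264}{152} = -3381 - \frac{1}{152} \cdot 43288 = -3381 - \frac{5411}{19} = - \frac{69650}{19}$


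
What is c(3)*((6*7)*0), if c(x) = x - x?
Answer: 0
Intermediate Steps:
c(x) = 0
c(3)*((6*7)*0) = 0*((6*7)*0) = 0*(42*0) = 0*0 = 0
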